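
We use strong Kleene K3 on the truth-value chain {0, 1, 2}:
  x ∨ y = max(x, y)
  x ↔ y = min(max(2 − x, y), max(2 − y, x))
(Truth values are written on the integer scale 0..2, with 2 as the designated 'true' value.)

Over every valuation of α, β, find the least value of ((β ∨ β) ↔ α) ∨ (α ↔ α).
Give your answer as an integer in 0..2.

1

Take α = 1, β = 0:
β ∨ β = 0 ∨ 0 = 0
(β ∨ β) ↔ α = 0 ↔ 1 = 1
α ↔ α = 1 ↔ 1 = 1
((β ∨ β) ↔ α) ∨ (α ↔ α) = 1 ∨ 1 = 1
No assignment yields a value below 1, so this is the minimum.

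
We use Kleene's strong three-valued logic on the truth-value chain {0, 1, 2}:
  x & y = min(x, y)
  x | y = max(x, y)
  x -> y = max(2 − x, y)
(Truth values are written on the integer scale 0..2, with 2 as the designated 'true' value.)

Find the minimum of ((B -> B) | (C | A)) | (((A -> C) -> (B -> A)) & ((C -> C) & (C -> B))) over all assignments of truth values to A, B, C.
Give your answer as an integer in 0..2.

Take A = 0, B = 1, C = 0:
B -> B = 1 -> 1 = 1
C | A = 0 | 0 = 0
(B -> B) | (C | A) = 1 | 0 = 1
A -> C = 0 -> 0 = 2
B -> A = 1 -> 0 = 1
(A -> C) -> (B -> A) = 2 -> 1 = 1
C -> C = 0 -> 0 = 2
C -> B = 0 -> 1 = 2
(C -> C) & (C -> B) = 2 & 2 = 2
((A -> C) -> (B -> A)) & ((C -> C) & (C -> B)) = 1 & 2 = 1
((B -> B) | (C | A)) | (((A -> C) -> (B -> A)) & ((C -> C) & (C -> B))) = 1 | 1 = 1
No assignment yields a value below 1, so this is the minimum.

1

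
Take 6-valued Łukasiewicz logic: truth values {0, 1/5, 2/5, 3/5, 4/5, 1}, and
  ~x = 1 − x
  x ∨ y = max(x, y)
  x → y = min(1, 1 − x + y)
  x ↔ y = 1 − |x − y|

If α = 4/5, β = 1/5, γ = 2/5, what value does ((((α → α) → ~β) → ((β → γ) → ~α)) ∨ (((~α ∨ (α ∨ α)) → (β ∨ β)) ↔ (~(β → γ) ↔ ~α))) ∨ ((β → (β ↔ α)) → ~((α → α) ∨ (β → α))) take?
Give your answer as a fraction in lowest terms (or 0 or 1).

3/5

α → α = 4/5 → 4/5 = 1
~β = ~1/5 = 4/5
(α → α) → ~β = 1 → 4/5 = 4/5
β → γ = 1/5 → 2/5 = 1
~α = ~4/5 = 1/5
(β → γ) → ~α = 1 → 1/5 = 1/5
((α → α) → ~β) → ((β → γ) → ~α) = 4/5 → 1/5 = 2/5
~α = ~4/5 = 1/5
α ∨ α = 4/5 ∨ 4/5 = 4/5
~α ∨ (α ∨ α) = 1/5 ∨ 4/5 = 4/5
β ∨ β = 1/5 ∨ 1/5 = 1/5
(~α ∨ (α ∨ α)) → (β ∨ β) = 4/5 → 1/5 = 2/5
β → γ = 1/5 → 2/5 = 1
~(β → γ) = ~1 = 0
~α = ~4/5 = 1/5
~(β → γ) ↔ ~α = 0 ↔ 1/5 = 4/5
((~α ∨ (α ∨ α)) → (β ∨ β)) ↔ (~(β → γ) ↔ ~α) = 2/5 ↔ 4/5 = 3/5
(((α → α) → ~β) → ((β → γ) → ~α)) ∨ (((~α ∨ (α ∨ α)) → (β ∨ β)) ↔ (~(β → γ) ↔ ~α)) = 2/5 ∨ 3/5 = 3/5
β ↔ α = 1/5 ↔ 4/5 = 2/5
β → (β ↔ α) = 1/5 → 2/5 = 1
α → α = 4/5 → 4/5 = 1
β → α = 1/5 → 4/5 = 1
(α → α) ∨ (β → α) = 1 ∨ 1 = 1
~((α → α) ∨ (β → α)) = ~1 = 0
(β → (β ↔ α)) → ~((α → α) ∨ (β → α)) = 1 → 0 = 0
((((α → α) → ~β) → ((β → γ) → ~α)) ∨ (((~α ∨ (α ∨ α)) → (β ∨ β)) ↔ (~(β → γ) ↔ ~α))) ∨ ((β → (β ↔ α)) → ~((α → α) ∨ (β → α))) = 3/5 ∨ 0 = 3/5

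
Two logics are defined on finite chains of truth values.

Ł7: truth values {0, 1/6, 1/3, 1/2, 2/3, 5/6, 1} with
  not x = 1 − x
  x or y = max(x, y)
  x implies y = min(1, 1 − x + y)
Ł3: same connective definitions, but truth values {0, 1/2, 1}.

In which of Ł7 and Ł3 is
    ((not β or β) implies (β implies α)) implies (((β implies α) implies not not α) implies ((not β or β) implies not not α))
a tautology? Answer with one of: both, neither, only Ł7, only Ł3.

both

In Ł7: every assignment gives 1 — tautology.
In Ł3: every assignment gives 1 — tautology.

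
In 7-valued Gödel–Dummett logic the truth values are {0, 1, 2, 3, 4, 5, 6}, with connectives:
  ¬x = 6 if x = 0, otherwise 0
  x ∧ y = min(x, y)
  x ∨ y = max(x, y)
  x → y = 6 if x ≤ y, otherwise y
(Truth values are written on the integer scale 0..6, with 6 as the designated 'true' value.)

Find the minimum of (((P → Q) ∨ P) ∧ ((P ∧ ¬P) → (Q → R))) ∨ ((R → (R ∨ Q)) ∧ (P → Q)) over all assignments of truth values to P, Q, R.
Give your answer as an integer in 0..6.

Take P = 1, Q = 0, R = 0:
P → Q = 1 → 0 = 0
(P → Q) ∨ P = 0 ∨ 1 = 1
¬P = ¬1 = 0
P ∧ ¬P = 1 ∧ 0 = 0
Q → R = 0 → 0 = 6
(P ∧ ¬P) → (Q → R) = 0 → 6 = 6
((P → Q) ∨ P) ∧ ((P ∧ ¬P) → (Q → R)) = 1 ∧ 6 = 1
R ∨ Q = 0 ∨ 0 = 0
R → (R ∨ Q) = 0 → 0 = 6
P → Q = 1 → 0 = 0
(R → (R ∨ Q)) ∧ (P → Q) = 6 ∧ 0 = 0
(((P → Q) ∨ P) ∧ ((P ∧ ¬P) → (Q → R))) ∨ ((R → (R ∨ Q)) ∧ (P → Q)) = 1 ∨ 0 = 1
No assignment yields a value below 1, so this is the minimum.

1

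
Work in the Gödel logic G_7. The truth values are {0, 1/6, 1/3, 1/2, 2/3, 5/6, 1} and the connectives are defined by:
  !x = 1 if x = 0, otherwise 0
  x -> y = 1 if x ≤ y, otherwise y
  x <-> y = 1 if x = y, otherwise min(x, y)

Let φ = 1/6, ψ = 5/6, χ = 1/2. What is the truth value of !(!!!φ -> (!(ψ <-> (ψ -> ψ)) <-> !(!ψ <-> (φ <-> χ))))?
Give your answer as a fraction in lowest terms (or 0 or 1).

!φ = !1/6 = 0
!!φ = !0 = 1
!!!φ = !1 = 0
ψ -> ψ = 5/6 -> 5/6 = 1
ψ <-> (ψ -> ψ) = 5/6 <-> 1 = 5/6
!(ψ <-> (ψ -> ψ)) = !5/6 = 0
!ψ = !5/6 = 0
φ <-> χ = 1/6 <-> 1/2 = 1/6
!ψ <-> (φ <-> χ) = 0 <-> 1/6 = 0
!(!ψ <-> (φ <-> χ)) = !0 = 1
!(ψ <-> (ψ -> ψ)) <-> !(!ψ <-> (φ <-> χ)) = 0 <-> 1 = 0
!!!φ -> (!(ψ <-> (ψ -> ψ)) <-> !(!ψ <-> (φ <-> χ))) = 0 -> 0 = 1
!(!!!φ -> (!(ψ <-> (ψ -> ψ)) <-> !(!ψ <-> (φ <-> χ)))) = !1 = 0

0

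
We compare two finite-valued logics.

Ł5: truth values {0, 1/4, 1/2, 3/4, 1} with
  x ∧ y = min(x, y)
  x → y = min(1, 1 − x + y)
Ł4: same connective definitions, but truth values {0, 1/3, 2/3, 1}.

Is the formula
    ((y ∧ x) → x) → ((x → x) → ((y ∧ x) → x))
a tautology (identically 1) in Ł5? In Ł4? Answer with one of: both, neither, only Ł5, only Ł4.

In Ł5: every assignment gives 1 — tautology.
In Ł4: every assignment gives 1 — tautology.

both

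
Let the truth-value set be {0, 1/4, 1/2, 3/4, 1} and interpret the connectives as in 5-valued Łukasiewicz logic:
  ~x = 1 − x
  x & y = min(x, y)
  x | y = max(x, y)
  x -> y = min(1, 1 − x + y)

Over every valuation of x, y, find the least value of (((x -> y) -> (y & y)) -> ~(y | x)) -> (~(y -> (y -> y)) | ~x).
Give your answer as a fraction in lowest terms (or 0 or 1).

Take x = 1/2, y = 0:
x -> y = 1/2 -> 0 = 1/2
y & y = 0 & 0 = 0
(x -> y) -> (y & y) = 1/2 -> 0 = 1/2
y | x = 0 | 1/2 = 1/2
~(y | x) = ~1/2 = 1/2
((x -> y) -> (y & y)) -> ~(y | x) = 1/2 -> 1/2 = 1
y -> y = 0 -> 0 = 1
y -> (y -> y) = 0 -> 1 = 1
~(y -> (y -> y)) = ~1 = 0
~x = ~1/2 = 1/2
~(y -> (y -> y)) | ~x = 0 | 1/2 = 1/2
(((x -> y) -> (y & y)) -> ~(y | x)) -> (~(y -> (y -> y)) | ~x) = 1 -> 1/2 = 1/2
No assignment yields a value below 1/2, so this is the minimum.

1/2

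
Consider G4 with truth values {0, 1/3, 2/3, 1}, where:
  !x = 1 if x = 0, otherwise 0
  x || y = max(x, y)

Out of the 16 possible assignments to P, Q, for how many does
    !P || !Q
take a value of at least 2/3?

7

P = 0, Q = 0 ↦ 1  ≥
P = 0, Q = 1/3 ↦ 1  ≥
P = 0, Q = 2/3 ↦ 1  ≥
P = 0, Q = 1 ↦ 1  ≥
P = 1/3, Q = 0 ↦ 1  ≥
P = 1/3, Q = 1/3 ↦ 0  <
P = 1/3, Q = 2/3 ↦ 0  <
P = 1/3, Q = 1 ↦ 0  <
P = 2/3, Q = 0 ↦ 1  ≥
P = 2/3, Q = 1/3 ↦ 0  <
P = 2/3, Q = 2/3 ↦ 0  <
P = 2/3, Q = 1 ↦ 0  <
P = 1, Q = 0 ↦ 1  ≥
P = 1, Q = 1/3 ↦ 0  <
P = 1, Q = 2/3 ↦ 0  <
P = 1, Q = 1 ↦ 0  <
So 7 of the 16 assignments meet the threshold.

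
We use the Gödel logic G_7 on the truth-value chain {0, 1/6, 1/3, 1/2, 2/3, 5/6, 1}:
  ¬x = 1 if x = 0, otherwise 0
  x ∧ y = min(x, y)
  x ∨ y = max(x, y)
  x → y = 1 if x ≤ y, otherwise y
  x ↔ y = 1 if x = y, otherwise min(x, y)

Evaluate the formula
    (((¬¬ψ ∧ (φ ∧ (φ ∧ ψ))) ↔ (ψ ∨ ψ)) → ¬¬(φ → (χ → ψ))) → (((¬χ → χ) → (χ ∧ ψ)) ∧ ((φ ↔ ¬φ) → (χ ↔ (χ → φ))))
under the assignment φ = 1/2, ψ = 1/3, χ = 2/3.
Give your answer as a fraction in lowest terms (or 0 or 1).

1/3

¬ψ = ¬1/3 = 0
¬¬ψ = ¬0 = 1
φ ∧ ψ = 1/2 ∧ 1/3 = 1/3
φ ∧ (φ ∧ ψ) = 1/2 ∧ 1/3 = 1/3
¬¬ψ ∧ (φ ∧ (φ ∧ ψ)) = 1 ∧ 1/3 = 1/3
ψ ∨ ψ = 1/3 ∨ 1/3 = 1/3
(¬¬ψ ∧ (φ ∧ (φ ∧ ψ))) ↔ (ψ ∨ ψ) = 1/3 ↔ 1/3 = 1
χ → ψ = 2/3 → 1/3 = 1/3
φ → (χ → ψ) = 1/2 → 1/3 = 1/3
¬(φ → (χ → ψ)) = ¬1/3 = 0
¬¬(φ → (χ → ψ)) = ¬0 = 1
((¬¬ψ ∧ (φ ∧ (φ ∧ ψ))) ↔ (ψ ∨ ψ)) → ¬¬(φ → (χ → ψ)) = 1 → 1 = 1
¬χ = ¬2/3 = 0
¬χ → χ = 0 → 2/3 = 1
χ ∧ ψ = 2/3 ∧ 1/3 = 1/3
(¬χ → χ) → (χ ∧ ψ) = 1 → 1/3 = 1/3
¬φ = ¬1/2 = 0
φ ↔ ¬φ = 1/2 ↔ 0 = 0
χ → φ = 2/3 → 1/2 = 1/2
χ ↔ (χ → φ) = 2/3 ↔ 1/2 = 1/2
(φ ↔ ¬φ) → (χ ↔ (χ → φ)) = 0 → 1/2 = 1
((¬χ → χ) → (χ ∧ ψ)) ∧ ((φ ↔ ¬φ) → (χ ↔ (χ → φ))) = 1/3 ∧ 1 = 1/3
(((¬¬ψ ∧ (φ ∧ (φ ∧ ψ))) ↔ (ψ ∨ ψ)) → ¬¬(φ → (χ → ψ))) → (((¬χ → χ) → (χ ∧ ψ)) ∧ ((φ ↔ ¬φ) → (χ ↔ (χ → φ)))) = 1 → 1/3 = 1/3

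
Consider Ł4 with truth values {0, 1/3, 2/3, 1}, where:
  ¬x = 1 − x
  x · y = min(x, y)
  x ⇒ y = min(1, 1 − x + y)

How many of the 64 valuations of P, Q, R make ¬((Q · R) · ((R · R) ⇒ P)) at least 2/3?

54

value 1: 31 assignments (counts)
value 2/3: 23 assignments (counts)
value 1/3: 9 assignments
value 0: 1 assignment
So 54 of the 64 assignments meet the threshold.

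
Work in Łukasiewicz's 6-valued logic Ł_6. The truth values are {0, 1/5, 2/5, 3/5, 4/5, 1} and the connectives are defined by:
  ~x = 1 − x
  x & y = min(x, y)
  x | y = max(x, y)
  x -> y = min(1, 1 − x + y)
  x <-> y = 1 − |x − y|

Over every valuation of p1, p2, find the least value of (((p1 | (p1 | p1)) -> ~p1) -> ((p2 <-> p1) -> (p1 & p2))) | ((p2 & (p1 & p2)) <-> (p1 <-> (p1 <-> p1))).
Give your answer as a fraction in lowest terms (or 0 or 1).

Take p1 = 2/5, p2 = 0:
p1 | p1 = 2/5 | 2/5 = 2/5
p1 | (p1 | p1) = 2/5 | 2/5 = 2/5
~p1 = ~2/5 = 3/5
(p1 | (p1 | p1)) -> ~p1 = 2/5 -> 3/5 = 1
p2 <-> p1 = 0 <-> 2/5 = 3/5
p1 & p2 = 2/5 & 0 = 0
(p2 <-> p1) -> (p1 & p2) = 3/5 -> 0 = 2/5
((p1 | (p1 | p1)) -> ~p1) -> ((p2 <-> p1) -> (p1 & p2)) = 1 -> 2/5 = 2/5
p1 & p2 = 2/5 & 0 = 0
p2 & (p1 & p2) = 0 & 0 = 0
p1 <-> p1 = 2/5 <-> 2/5 = 1
p1 <-> (p1 <-> p1) = 2/5 <-> 1 = 2/5
(p2 & (p1 & p2)) <-> (p1 <-> (p1 <-> p1)) = 0 <-> 2/5 = 3/5
(((p1 | (p1 | p1)) -> ~p1) -> ((p2 <-> p1) -> (p1 & p2))) | ((p2 & (p1 & p2)) <-> (p1 <-> (p1 <-> p1))) = 2/5 | 3/5 = 3/5
No assignment yields a value below 3/5, so this is the minimum.

3/5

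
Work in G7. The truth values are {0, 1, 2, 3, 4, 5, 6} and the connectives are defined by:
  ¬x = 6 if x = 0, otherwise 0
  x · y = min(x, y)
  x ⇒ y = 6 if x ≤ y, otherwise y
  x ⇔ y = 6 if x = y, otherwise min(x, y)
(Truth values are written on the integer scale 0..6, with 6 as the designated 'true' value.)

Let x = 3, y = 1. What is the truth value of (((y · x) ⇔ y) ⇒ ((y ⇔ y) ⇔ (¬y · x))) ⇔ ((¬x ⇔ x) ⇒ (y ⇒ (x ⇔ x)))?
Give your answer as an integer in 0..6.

y · x = 1 · 3 = 1
(y · x) ⇔ y = 1 ⇔ 1 = 6
y ⇔ y = 1 ⇔ 1 = 6
¬y = ¬1 = 0
¬y · x = 0 · 3 = 0
(y ⇔ y) ⇔ (¬y · x) = 6 ⇔ 0 = 0
((y · x) ⇔ y) ⇒ ((y ⇔ y) ⇔ (¬y · x)) = 6 ⇒ 0 = 0
¬x = ¬3 = 0
¬x ⇔ x = 0 ⇔ 3 = 0
x ⇔ x = 3 ⇔ 3 = 6
y ⇒ (x ⇔ x) = 1 ⇒ 6 = 6
(¬x ⇔ x) ⇒ (y ⇒ (x ⇔ x)) = 0 ⇒ 6 = 6
(((y · x) ⇔ y) ⇒ ((y ⇔ y) ⇔ (¬y · x))) ⇔ ((¬x ⇔ x) ⇒ (y ⇒ (x ⇔ x))) = 0 ⇔ 6 = 0

0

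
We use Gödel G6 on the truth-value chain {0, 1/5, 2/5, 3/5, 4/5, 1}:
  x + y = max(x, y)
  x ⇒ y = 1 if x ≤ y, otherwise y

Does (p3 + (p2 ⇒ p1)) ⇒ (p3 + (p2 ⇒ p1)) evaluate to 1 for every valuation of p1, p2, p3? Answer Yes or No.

At p1 = 0, p2 = 1, p3 = 1/5, for instance:
p2 ⇒ p1 = 1 ⇒ 0 = 0
p3 + (p2 ⇒ p1) = 1/5 + 0 = 1/5
(p3 + (p2 ⇒ p1)) ⇒ (p3 + (p2 ⇒ p1)) = 1/5 ⇒ 1/5 = 1
and checking the remaining 215 assignments likewise gives ≥ 1 in every case.

Yes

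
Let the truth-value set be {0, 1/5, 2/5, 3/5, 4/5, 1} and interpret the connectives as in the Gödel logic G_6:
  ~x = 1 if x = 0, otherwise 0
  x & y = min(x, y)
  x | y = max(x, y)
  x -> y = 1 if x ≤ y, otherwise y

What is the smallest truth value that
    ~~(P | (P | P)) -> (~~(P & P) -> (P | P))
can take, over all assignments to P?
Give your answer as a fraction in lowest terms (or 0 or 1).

1/5

Take P = 1/5:
P | P = 1/5 | 1/5 = 1/5
P | (P | P) = 1/5 | 1/5 = 1/5
~(P | (P | P)) = ~1/5 = 0
~~(P | (P | P)) = ~0 = 1
P & P = 1/5 & 1/5 = 1/5
~(P & P) = ~1/5 = 0
~~(P & P) = ~0 = 1
P | P = 1/5 | 1/5 = 1/5
~~(P & P) -> (P | P) = 1 -> 1/5 = 1/5
~~(P | (P | P)) -> (~~(P & P) -> (P | P)) = 1 -> 1/5 = 1/5
No assignment yields a value below 1/5, so this is the minimum.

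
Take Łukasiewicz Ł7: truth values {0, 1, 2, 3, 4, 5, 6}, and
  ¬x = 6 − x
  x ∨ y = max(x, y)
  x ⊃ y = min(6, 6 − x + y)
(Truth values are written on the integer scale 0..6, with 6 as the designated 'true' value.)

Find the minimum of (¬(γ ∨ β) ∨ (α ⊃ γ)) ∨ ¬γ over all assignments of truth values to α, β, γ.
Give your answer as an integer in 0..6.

3

Take α = 6, β = 0, γ = 3:
γ ∨ β = 3 ∨ 0 = 3
¬(γ ∨ β) = ¬3 = 3
α ⊃ γ = 6 ⊃ 3 = 3
¬(γ ∨ β) ∨ (α ⊃ γ) = 3 ∨ 3 = 3
¬γ = ¬3 = 3
(¬(γ ∨ β) ∨ (α ⊃ γ)) ∨ ¬γ = 3 ∨ 3 = 3
No assignment yields a value below 3, so this is the minimum.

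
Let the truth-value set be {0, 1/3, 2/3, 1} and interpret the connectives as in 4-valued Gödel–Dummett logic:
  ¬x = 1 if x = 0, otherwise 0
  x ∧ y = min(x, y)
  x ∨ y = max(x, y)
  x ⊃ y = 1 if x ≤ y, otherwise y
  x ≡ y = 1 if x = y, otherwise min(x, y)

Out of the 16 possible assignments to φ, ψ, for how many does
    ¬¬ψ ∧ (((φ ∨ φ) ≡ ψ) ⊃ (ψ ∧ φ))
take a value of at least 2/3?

φ = 0, ψ = 0 ↦ 0  <
φ = 0, ψ = 1/3 ↦ 1  ≥
φ = 0, ψ = 2/3 ↦ 1  ≥
φ = 0, ψ = 1 ↦ 1  ≥
φ = 1/3, ψ = 0 ↦ 0  <
φ = 1/3, ψ = 1/3 ↦ 1/3  <
φ = 1/3, ψ = 2/3 ↦ 1  ≥
φ = 1/3, ψ = 1 ↦ 1  ≥
φ = 2/3, ψ = 0 ↦ 0  <
φ = 2/3, ψ = 1/3 ↦ 1  ≥
φ = 2/3, ψ = 2/3 ↦ 2/3  ≥
φ = 2/3, ψ = 1 ↦ 1  ≥
φ = 1, ψ = 0 ↦ 0  <
φ = 1, ψ = 1/3 ↦ 1  ≥
φ = 1, ψ = 2/3 ↦ 1  ≥
φ = 1, ψ = 1 ↦ 1  ≥
So 11 of the 16 assignments meet the threshold.

11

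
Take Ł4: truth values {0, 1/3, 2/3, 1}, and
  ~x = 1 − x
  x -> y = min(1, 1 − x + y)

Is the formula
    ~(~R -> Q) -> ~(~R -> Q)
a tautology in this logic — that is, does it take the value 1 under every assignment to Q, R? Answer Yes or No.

Q = 0, R = 0 ↦ 1
Q = 0, R = 1/3 ↦ 1
Q = 0, R = 2/3 ↦ 1
Q = 0, R = 1 ↦ 1
Q = 1/3, R = 0 ↦ 1
Q = 1/3, R = 1/3 ↦ 1
Q = 1/3, R = 2/3 ↦ 1
Q = 1/3, R = 1 ↦ 1
Q = 2/3, R = 0 ↦ 1
Q = 2/3, R = 1/3 ↦ 1
Q = 2/3, R = 2/3 ↦ 1
Q = 2/3, R = 1 ↦ 1
Q = 1, R = 0 ↦ 1
Q = 1, R = 1/3 ↦ 1
Q = 1, R = 2/3 ↦ 1
Q = 1, R = 1 ↦ 1
Every assignment gives a value ≥ 1.

Yes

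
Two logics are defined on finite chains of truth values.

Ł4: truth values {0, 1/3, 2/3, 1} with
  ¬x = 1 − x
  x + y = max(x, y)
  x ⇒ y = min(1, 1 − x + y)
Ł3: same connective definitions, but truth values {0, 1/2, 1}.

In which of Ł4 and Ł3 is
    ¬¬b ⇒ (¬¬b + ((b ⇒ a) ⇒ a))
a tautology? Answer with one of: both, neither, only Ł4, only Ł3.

both

In Ł4: every assignment gives 1 — tautology.
In Ł3: every assignment gives 1 — tautology.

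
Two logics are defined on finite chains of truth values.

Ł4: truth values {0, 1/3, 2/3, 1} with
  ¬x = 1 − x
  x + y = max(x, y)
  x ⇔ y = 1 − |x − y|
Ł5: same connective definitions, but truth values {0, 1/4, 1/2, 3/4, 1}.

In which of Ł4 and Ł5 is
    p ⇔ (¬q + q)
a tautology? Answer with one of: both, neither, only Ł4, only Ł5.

neither

In Ł4: at p = 0, q = 0 the value is 0 — not a tautology.
In Ł5: at p = 0, q = 0 the value is 0 — not a tautology.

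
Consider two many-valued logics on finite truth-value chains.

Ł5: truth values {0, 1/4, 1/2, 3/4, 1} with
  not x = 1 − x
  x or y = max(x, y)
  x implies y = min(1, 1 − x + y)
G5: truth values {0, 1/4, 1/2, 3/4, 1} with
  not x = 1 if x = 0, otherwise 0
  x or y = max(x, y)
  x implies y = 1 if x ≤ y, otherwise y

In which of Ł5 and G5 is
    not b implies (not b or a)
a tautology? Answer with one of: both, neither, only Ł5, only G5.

both

In Ł5: every assignment gives 1 — tautology.
In G5: every assignment gives 1 — tautology.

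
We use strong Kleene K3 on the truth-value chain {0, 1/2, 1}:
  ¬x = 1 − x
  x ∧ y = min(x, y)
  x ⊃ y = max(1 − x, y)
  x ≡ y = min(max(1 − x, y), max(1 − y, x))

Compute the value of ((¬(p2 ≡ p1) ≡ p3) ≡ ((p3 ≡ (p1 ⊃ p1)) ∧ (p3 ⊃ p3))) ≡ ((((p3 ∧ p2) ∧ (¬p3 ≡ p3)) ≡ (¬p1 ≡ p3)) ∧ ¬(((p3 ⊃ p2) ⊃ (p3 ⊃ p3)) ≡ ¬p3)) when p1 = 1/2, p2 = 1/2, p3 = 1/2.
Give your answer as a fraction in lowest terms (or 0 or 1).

p2 ≡ p1 = 1/2 ≡ 1/2 = 1/2
¬(p2 ≡ p1) = ¬1/2 = 1/2
¬(p2 ≡ p1) ≡ p3 = 1/2 ≡ 1/2 = 1/2
p1 ⊃ p1 = 1/2 ⊃ 1/2 = 1/2
p3 ≡ (p1 ⊃ p1) = 1/2 ≡ 1/2 = 1/2
p3 ⊃ p3 = 1/2 ⊃ 1/2 = 1/2
(p3 ≡ (p1 ⊃ p1)) ∧ (p3 ⊃ p3) = 1/2 ∧ 1/2 = 1/2
(¬(p2 ≡ p1) ≡ p3) ≡ ((p3 ≡ (p1 ⊃ p1)) ∧ (p3 ⊃ p3)) = 1/2 ≡ 1/2 = 1/2
p3 ∧ p2 = 1/2 ∧ 1/2 = 1/2
¬p3 = ¬1/2 = 1/2
¬p3 ≡ p3 = 1/2 ≡ 1/2 = 1/2
(p3 ∧ p2) ∧ (¬p3 ≡ p3) = 1/2 ∧ 1/2 = 1/2
¬p1 = ¬1/2 = 1/2
¬p1 ≡ p3 = 1/2 ≡ 1/2 = 1/2
((p3 ∧ p2) ∧ (¬p3 ≡ p3)) ≡ (¬p1 ≡ p3) = 1/2 ≡ 1/2 = 1/2
p3 ⊃ p2 = 1/2 ⊃ 1/2 = 1/2
p3 ⊃ p3 = 1/2 ⊃ 1/2 = 1/2
(p3 ⊃ p2) ⊃ (p3 ⊃ p3) = 1/2 ⊃ 1/2 = 1/2
¬p3 = ¬1/2 = 1/2
((p3 ⊃ p2) ⊃ (p3 ⊃ p3)) ≡ ¬p3 = 1/2 ≡ 1/2 = 1/2
¬(((p3 ⊃ p2) ⊃ (p3 ⊃ p3)) ≡ ¬p3) = ¬1/2 = 1/2
(((p3 ∧ p2) ∧ (¬p3 ≡ p3)) ≡ (¬p1 ≡ p3)) ∧ ¬(((p3 ⊃ p2) ⊃ (p3 ⊃ p3)) ≡ ¬p3) = 1/2 ∧ 1/2 = 1/2
((¬(p2 ≡ p1) ≡ p3) ≡ ((p3 ≡ (p1 ⊃ p1)) ∧ (p3 ⊃ p3))) ≡ ((((p3 ∧ p2) ∧ (¬p3 ≡ p3)) ≡ (¬p1 ≡ p3)) ∧ ¬(((p3 ⊃ p2) ⊃ (p3 ⊃ p3)) ≡ ¬p3)) = 1/2 ≡ 1/2 = 1/2

1/2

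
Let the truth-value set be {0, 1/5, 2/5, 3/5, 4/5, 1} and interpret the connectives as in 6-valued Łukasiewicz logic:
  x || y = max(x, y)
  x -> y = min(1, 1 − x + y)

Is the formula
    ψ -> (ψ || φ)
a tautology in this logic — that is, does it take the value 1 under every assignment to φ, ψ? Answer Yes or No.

Yes

At φ = 1, ψ = 2/5, for instance:
ψ || φ = 2/5 || 1 = 1
ψ -> (ψ || φ) = 2/5 -> 1 = 1
and checking the remaining 35 assignments likewise gives ≥ 1 in every case.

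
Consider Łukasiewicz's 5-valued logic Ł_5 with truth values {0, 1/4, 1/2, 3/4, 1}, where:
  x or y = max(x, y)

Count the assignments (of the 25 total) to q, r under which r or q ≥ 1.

9

value 1: 9 assignments (counts)
value 3/4: 7 assignments
value 1/2: 5 assignments
value 1/4: 3 assignments
value 0: 1 assignment
So 9 of the 25 assignments meet the threshold.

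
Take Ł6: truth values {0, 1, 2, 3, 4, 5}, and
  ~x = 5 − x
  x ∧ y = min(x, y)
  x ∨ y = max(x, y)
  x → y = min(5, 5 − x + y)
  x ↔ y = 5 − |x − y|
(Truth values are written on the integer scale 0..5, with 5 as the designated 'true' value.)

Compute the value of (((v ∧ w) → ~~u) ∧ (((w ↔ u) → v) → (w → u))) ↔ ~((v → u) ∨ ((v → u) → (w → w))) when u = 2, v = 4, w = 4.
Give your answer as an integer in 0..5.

2

v ∧ w = 4 ∧ 4 = 4
~u = ~2 = 3
~~u = ~3 = 2
(v ∧ w) → ~~u = 4 → 2 = 3
w ↔ u = 4 ↔ 2 = 3
(w ↔ u) → v = 3 → 4 = 5
w → u = 4 → 2 = 3
((w ↔ u) → v) → (w → u) = 5 → 3 = 3
((v ∧ w) → ~~u) ∧ (((w ↔ u) → v) → (w → u)) = 3 ∧ 3 = 3
v → u = 4 → 2 = 3
v → u = 4 → 2 = 3
w → w = 4 → 4 = 5
(v → u) → (w → w) = 3 → 5 = 5
(v → u) ∨ ((v → u) → (w → w)) = 3 ∨ 5 = 5
~((v → u) ∨ ((v → u) → (w → w))) = ~5 = 0
(((v ∧ w) → ~~u) ∧ (((w ↔ u) → v) → (w → u))) ↔ ~((v → u) ∨ ((v → u) → (w → w))) = 3 ↔ 0 = 2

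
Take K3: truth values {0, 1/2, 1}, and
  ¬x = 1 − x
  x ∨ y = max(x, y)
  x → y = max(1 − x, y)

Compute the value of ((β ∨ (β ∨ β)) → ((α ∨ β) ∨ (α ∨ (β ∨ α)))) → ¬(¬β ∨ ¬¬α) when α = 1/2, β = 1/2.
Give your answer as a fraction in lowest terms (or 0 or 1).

β ∨ β = 1/2 ∨ 1/2 = 1/2
β ∨ (β ∨ β) = 1/2 ∨ 1/2 = 1/2
α ∨ β = 1/2 ∨ 1/2 = 1/2
β ∨ α = 1/2 ∨ 1/2 = 1/2
α ∨ (β ∨ α) = 1/2 ∨ 1/2 = 1/2
(α ∨ β) ∨ (α ∨ (β ∨ α)) = 1/2 ∨ 1/2 = 1/2
(β ∨ (β ∨ β)) → ((α ∨ β) ∨ (α ∨ (β ∨ α))) = 1/2 → 1/2 = 1/2
¬β = ¬1/2 = 1/2
¬α = ¬1/2 = 1/2
¬¬α = ¬1/2 = 1/2
¬β ∨ ¬¬α = 1/2 ∨ 1/2 = 1/2
¬(¬β ∨ ¬¬α) = ¬1/2 = 1/2
((β ∨ (β ∨ β)) → ((α ∨ β) ∨ (α ∨ (β ∨ α)))) → ¬(¬β ∨ ¬¬α) = 1/2 → 1/2 = 1/2

1/2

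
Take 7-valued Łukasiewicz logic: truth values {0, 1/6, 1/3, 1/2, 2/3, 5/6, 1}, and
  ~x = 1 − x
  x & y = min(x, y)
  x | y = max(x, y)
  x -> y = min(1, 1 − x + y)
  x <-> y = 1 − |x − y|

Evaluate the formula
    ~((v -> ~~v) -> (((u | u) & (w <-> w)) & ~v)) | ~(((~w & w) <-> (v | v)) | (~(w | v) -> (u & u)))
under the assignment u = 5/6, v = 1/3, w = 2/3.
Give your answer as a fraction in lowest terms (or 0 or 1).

~v = ~1/3 = 2/3
~~v = ~2/3 = 1/3
v -> ~~v = 1/3 -> 1/3 = 1
u | u = 5/6 | 5/6 = 5/6
w <-> w = 2/3 <-> 2/3 = 1
(u | u) & (w <-> w) = 5/6 & 1 = 5/6
~v = ~1/3 = 2/3
((u | u) & (w <-> w)) & ~v = 5/6 & 2/3 = 2/3
(v -> ~~v) -> (((u | u) & (w <-> w)) & ~v) = 1 -> 2/3 = 2/3
~((v -> ~~v) -> (((u | u) & (w <-> w)) & ~v)) = ~2/3 = 1/3
~w = ~2/3 = 1/3
~w & w = 1/3 & 2/3 = 1/3
v | v = 1/3 | 1/3 = 1/3
(~w & w) <-> (v | v) = 1/3 <-> 1/3 = 1
w | v = 2/3 | 1/3 = 2/3
~(w | v) = ~2/3 = 1/3
u & u = 5/6 & 5/6 = 5/6
~(w | v) -> (u & u) = 1/3 -> 5/6 = 1
((~w & w) <-> (v | v)) | (~(w | v) -> (u & u)) = 1 | 1 = 1
~(((~w & w) <-> (v | v)) | (~(w | v) -> (u & u))) = ~1 = 0
~((v -> ~~v) -> (((u | u) & (w <-> w)) & ~v)) | ~(((~w & w) <-> (v | v)) | (~(w | v) -> (u & u))) = 1/3 | 0 = 1/3

1/3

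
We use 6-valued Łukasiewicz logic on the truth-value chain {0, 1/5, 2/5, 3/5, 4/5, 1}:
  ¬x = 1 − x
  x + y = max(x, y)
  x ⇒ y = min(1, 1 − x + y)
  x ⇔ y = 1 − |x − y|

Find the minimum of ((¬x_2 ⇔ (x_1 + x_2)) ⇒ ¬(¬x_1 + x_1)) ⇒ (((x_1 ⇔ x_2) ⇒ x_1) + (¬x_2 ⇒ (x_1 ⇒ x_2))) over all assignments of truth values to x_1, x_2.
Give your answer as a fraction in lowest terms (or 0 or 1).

4/5

Take x_1 = 1/5, x_2 = 0:
¬x_2 = ¬0 = 1
x_1 + x_2 = 1/5 + 0 = 1/5
¬x_2 ⇔ (x_1 + x_2) = 1 ⇔ 1/5 = 1/5
¬x_1 = ¬1/5 = 4/5
¬x_1 + x_1 = 4/5 + 1/5 = 4/5
¬(¬x_1 + x_1) = ¬4/5 = 1/5
(¬x_2 ⇔ (x_1 + x_2)) ⇒ ¬(¬x_1 + x_1) = 1/5 ⇒ 1/5 = 1
x_1 ⇔ x_2 = 1/5 ⇔ 0 = 4/5
(x_1 ⇔ x_2) ⇒ x_1 = 4/5 ⇒ 1/5 = 2/5
¬x_2 = ¬0 = 1
x_1 ⇒ x_2 = 1/5 ⇒ 0 = 4/5
¬x_2 ⇒ (x_1 ⇒ x_2) = 1 ⇒ 4/5 = 4/5
((x_1 ⇔ x_2) ⇒ x_1) + (¬x_2 ⇒ (x_1 ⇒ x_2)) = 2/5 + 4/5 = 4/5
((¬x_2 ⇔ (x_1 + x_2)) ⇒ ¬(¬x_1 + x_1)) ⇒ (((x_1 ⇔ x_2) ⇒ x_1) + (¬x_2 ⇒ (x_1 ⇒ x_2))) = 1 ⇒ 4/5 = 4/5
No assignment yields a value below 4/5, so this is the minimum.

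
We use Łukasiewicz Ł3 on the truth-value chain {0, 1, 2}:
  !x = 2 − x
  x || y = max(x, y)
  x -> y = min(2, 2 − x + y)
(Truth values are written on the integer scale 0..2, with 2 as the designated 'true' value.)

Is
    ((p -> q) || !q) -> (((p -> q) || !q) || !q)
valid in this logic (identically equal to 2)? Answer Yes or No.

Yes

p = 0, q = 0 ↦ 2
p = 0, q = 1 ↦ 2
p = 0, q = 2 ↦ 2
p = 1, q = 0 ↦ 2
p = 1, q = 1 ↦ 2
p = 1, q = 2 ↦ 2
p = 2, q = 0 ↦ 2
p = 2, q = 1 ↦ 2
p = 2, q = 2 ↦ 2
Every assignment gives a value ≥ 2.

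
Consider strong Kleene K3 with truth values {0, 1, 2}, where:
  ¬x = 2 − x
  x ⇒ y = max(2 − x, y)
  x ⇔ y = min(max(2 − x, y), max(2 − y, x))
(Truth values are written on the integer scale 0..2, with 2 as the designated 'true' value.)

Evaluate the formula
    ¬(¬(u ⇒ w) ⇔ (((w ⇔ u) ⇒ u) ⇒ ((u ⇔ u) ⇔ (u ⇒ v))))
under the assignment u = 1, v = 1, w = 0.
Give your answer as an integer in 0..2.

1

u ⇒ w = 1 ⇒ 0 = 1
¬(u ⇒ w) = ¬1 = 1
w ⇔ u = 0 ⇔ 1 = 1
(w ⇔ u) ⇒ u = 1 ⇒ 1 = 1
u ⇔ u = 1 ⇔ 1 = 1
u ⇒ v = 1 ⇒ 1 = 1
(u ⇔ u) ⇔ (u ⇒ v) = 1 ⇔ 1 = 1
((w ⇔ u) ⇒ u) ⇒ ((u ⇔ u) ⇔ (u ⇒ v)) = 1 ⇒ 1 = 1
¬(u ⇒ w) ⇔ (((w ⇔ u) ⇒ u) ⇒ ((u ⇔ u) ⇔ (u ⇒ v))) = 1 ⇔ 1 = 1
¬(¬(u ⇒ w) ⇔ (((w ⇔ u) ⇒ u) ⇒ ((u ⇔ u) ⇔ (u ⇒ v)))) = ¬1 = 1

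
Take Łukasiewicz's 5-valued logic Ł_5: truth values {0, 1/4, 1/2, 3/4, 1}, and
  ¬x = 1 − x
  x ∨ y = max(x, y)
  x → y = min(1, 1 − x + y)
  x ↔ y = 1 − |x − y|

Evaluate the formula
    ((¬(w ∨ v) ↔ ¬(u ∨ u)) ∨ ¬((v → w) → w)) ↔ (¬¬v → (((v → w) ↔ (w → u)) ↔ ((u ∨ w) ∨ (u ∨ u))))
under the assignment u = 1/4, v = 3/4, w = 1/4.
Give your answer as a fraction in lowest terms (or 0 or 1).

w ∨ v = 1/4 ∨ 3/4 = 3/4
¬(w ∨ v) = ¬3/4 = 1/4
u ∨ u = 1/4 ∨ 1/4 = 1/4
¬(u ∨ u) = ¬1/4 = 3/4
¬(w ∨ v) ↔ ¬(u ∨ u) = 1/4 ↔ 3/4 = 1/2
v → w = 3/4 → 1/4 = 1/2
(v → w) → w = 1/2 → 1/4 = 3/4
¬((v → w) → w) = ¬3/4 = 1/4
(¬(w ∨ v) ↔ ¬(u ∨ u)) ∨ ¬((v → w) → w) = 1/2 ∨ 1/4 = 1/2
¬v = ¬3/4 = 1/4
¬¬v = ¬1/4 = 3/4
v → w = 3/4 → 1/4 = 1/2
w → u = 1/4 → 1/4 = 1
(v → w) ↔ (w → u) = 1/2 ↔ 1 = 1/2
u ∨ w = 1/4 ∨ 1/4 = 1/4
u ∨ u = 1/4 ∨ 1/4 = 1/4
(u ∨ w) ∨ (u ∨ u) = 1/4 ∨ 1/4 = 1/4
((v → w) ↔ (w → u)) ↔ ((u ∨ w) ∨ (u ∨ u)) = 1/2 ↔ 1/4 = 3/4
¬¬v → (((v → w) ↔ (w → u)) ↔ ((u ∨ w) ∨ (u ∨ u))) = 3/4 → 3/4 = 1
((¬(w ∨ v) ↔ ¬(u ∨ u)) ∨ ¬((v → w) → w)) ↔ (¬¬v → (((v → w) ↔ (w → u)) ↔ ((u ∨ w) ∨ (u ∨ u)))) = 1/2 ↔ 1 = 1/2

1/2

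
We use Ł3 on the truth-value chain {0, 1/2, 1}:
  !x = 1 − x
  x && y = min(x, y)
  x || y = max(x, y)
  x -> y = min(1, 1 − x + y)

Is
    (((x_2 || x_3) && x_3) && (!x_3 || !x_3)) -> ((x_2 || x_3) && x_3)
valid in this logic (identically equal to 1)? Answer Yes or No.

Yes

x_2 = 0, x_3 = 0 ↦ 1
x_2 = 0, x_3 = 1/2 ↦ 1
x_2 = 0, x_3 = 1 ↦ 1
x_2 = 1/2, x_3 = 0 ↦ 1
x_2 = 1/2, x_3 = 1/2 ↦ 1
x_2 = 1/2, x_3 = 1 ↦ 1
x_2 = 1, x_3 = 0 ↦ 1
x_2 = 1, x_3 = 1/2 ↦ 1
x_2 = 1, x_3 = 1 ↦ 1
Every assignment gives a value ≥ 1.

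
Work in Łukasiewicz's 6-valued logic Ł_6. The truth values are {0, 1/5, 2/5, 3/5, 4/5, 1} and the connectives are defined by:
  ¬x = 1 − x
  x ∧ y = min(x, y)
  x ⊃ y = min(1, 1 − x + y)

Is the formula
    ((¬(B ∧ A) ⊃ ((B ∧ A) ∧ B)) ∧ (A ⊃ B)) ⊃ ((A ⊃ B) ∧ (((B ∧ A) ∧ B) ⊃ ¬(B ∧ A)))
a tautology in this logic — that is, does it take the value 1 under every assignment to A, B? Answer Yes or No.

Counterexample: take A = 3/5, B = 3/5.
B ∧ A = 3/5 ∧ 3/5 = 3/5
¬(B ∧ A) = ¬3/5 = 2/5
B ∧ A = 3/5 ∧ 3/5 = 3/5
(B ∧ A) ∧ B = 3/5 ∧ 3/5 = 3/5
¬(B ∧ A) ⊃ ((B ∧ A) ∧ B) = 2/5 ⊃ 3/5 = 1
A ⊃ B = 3/5 ⊃ 3/5 = 1
(¬(B ∧ A) ⊃ ((B ∧ A) ∧ B)) ∧ (A ⊃ B) = 1 ∧ 1 = 1
A ⊃ B = 3/5 ⊃ 3/5 = 1
B ∧ A = 3/5 ∧ 3/5 = 3/5
(B ∧ A) ∧ B = 3/5 ∧ 3/5 = 3/5
B ∧ A = 3/5 ∧ 3/5 = 3/5
¬(B ∧ A) = ¬3/5 = 2/5
((B ∧ A) ∧ B) ⊃ ¬(B ∧ A) = 3/5 ⊃ 2/5 = 4/5
(A ⊃ B) ∧ (((B ∧ A) ∧ B) ⊃ ¬(B ∧ A)) = 1 ∧ 4/5 = 4/5
((¬(B ∧ A) ⊃ ((B ∧ A) ∧ B)) ∧ (A ⊃ B)) ⊃ ((A ⊃ B) ∧ (((B ∧ A) ∧ B) ⊃ ¬(B ∧ A))) = 1 ⊃ 4/5 = 4/5
This gives 4/5 ≠ 1.

No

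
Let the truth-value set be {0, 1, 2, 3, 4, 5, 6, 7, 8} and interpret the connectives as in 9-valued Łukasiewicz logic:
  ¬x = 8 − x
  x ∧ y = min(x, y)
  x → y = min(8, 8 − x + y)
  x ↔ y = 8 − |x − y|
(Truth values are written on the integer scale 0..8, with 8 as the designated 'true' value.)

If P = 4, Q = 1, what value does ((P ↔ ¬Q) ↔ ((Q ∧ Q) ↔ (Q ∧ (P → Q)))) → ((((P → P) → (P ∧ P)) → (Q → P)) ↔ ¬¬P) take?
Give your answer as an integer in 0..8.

¬Q = ¬1 = 7
P ↔ ¬Q = 4 ↔ 7 = 5
Q ∧ Q = 1 ∧ 1 = 1
P → Q = 4 → 1 = 5
Q ∧ (P → Q) = 1 ∧ 5 = 1
(Q ∧ Q) ↔ (Q ∧ (P → Q)) = 1 ↔ 1 = 8
(P ↔ ¬Q) ↔ ((Q ∧ Q) ↔ (Q ∧ (P → Q))) = 5 ↔ 8 = 5
P → P = 4 → 4 = 8
P ∧ P = 4 ∧ 4 = 4
(P → P) → (P ∧ P) = 8 → 4 = 4
Q → P = 1 → 4 = 8
((P → P) → (P ∧ P)) → (Q → P) = 4 → 8 = 8
¬P = ¬4 = 4
¬¬P = ¬4 = 4
(((P → P) → (P ∧ P)) → (Q → P)) ↔ ¬¬P = 8 ↔ 4 = 4
((P ↔ ¬Q) ↔ ((Q ∧ Q) ↔ (Q ∧ (P → Q)))) → ((((P → P) → (P ∧ P)) → (Q → P)) ↔ ¬¬P) = 5 → 4 = 7

7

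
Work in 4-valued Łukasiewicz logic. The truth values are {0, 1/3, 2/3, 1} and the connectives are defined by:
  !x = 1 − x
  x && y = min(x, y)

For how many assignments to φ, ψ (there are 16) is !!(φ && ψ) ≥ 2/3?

φ = 0, ψ = 0 ↦ 0  <
φ = 0, ψ = 1/3 ↦ 0  <
φ = 0, ψ = 2/3 ↦ 0  <
φ = 0, ψ = 1 ↦ 0  <
φ = 1/3, ψ = 0 ↦ 0  <
φ = 1/3, ψ = 1/3 ↦ 1/3  <
φ = 1/3, ψ = 2/3 ↦ 1/3  <
φ = 1/3, ψ = 1 ↦ 1/3  <
φ = 2/3, ψ = 0 ↦ 0  <
φ = 2/3, ψ = 1/3 ↦ 1/3  <
φ = 2/3, ψ = 2/3 ↦ 2/3  ≥
φ = 2/3, ψ = 1 ↦ 2/3  ≥
φ = 1, ψ = 0 ↦ 0  <
φ = 1, ψ = 1/3 ↦ 1/3  <
φ = 1, ψ = 2/3 ↦ 2/3  ≥
φ = 1, ψ = 1 ↦ 1  ≥
So 4 of the 16 assignments meet the threshold.

4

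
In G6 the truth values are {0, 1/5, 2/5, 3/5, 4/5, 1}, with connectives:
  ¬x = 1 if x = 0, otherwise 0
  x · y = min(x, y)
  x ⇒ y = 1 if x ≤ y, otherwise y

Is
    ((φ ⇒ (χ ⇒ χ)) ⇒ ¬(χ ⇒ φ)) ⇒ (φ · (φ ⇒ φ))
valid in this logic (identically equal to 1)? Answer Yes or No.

No

Counterexample: take φ = 0, χ = 1/5.
χ ⇒ χ = 1/5 ⇒ 1/5 = 1
φ ⇒ (χ ⇒ χ) = 0 ⇒ 1 = 1
χ ⇒ φ = 1/5 ⇒ 0 = 0
¬(χ ⇒ φ) = ¬0 = 1
(φ ⇒ (χ ⇒ χ)) ⇒ ¬(χ ⇒ φ) = 1 ⇒ 1 = 1
φ ⇒ φ = 0 ⇒ 0 = 1
φ · (φ ⇒ φ) = 0 · 1 = 0
((φ ⇒ (χ ⇒ χ)) ⇒ ¬(χ ⇒ φ)) ⇒ (φ · (φ ⇒ φ)) = 1 ⇒ 0 = 0
This gives 0 ≠ 1.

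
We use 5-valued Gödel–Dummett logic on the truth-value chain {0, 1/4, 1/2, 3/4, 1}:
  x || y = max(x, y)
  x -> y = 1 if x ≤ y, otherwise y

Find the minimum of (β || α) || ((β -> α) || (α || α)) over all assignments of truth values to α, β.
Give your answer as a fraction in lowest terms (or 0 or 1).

Take α = 0, β = 1/4:
β || α = 1/4 || 0 = 1/4
β -> α = 1/4 -> 0 = 0
α || α = 0 || 0 = 0
(β -> α) || (α || α) = 0 || 0 = 0
(β || α) || ((β -> α) || (α || α)) = 1/4 || 0 = 1/4
No assignment yields a value below 1/4, so this is the minimum.

1/4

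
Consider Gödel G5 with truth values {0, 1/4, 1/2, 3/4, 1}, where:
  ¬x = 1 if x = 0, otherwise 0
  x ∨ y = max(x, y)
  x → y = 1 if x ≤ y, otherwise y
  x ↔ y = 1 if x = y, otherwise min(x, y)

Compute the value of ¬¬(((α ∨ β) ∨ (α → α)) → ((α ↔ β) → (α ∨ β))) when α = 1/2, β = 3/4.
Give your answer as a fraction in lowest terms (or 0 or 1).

1

α ∨ β = 1/2 ∨ 3/4 = 3/4
α → α = 1/2 → 1/2 = 1
(α ∨ β) ∨ (α → α) = 3/4 ∨ 1 = 1
α ↔ β = 1/2 ↔ 3/4 = 1/2
α ∨ β = 1/2 ∨ 3/4 = 3/4
(α ↔ β) → (α ∨ β) = 1/2 → 3/4 = 1
((α ∨ β) ∨ (α → α)) → ((α ↔ β) → (α ∨ β)) = 1 → 1 = 1
¬(((α ∨ β) ∨ (α → α)) → ((α ↔ β) → (α ∨ β))) = ¬1 = 0
¬¬(((α ∨ β) ∨ (α → α)) → ((α ↔ β) → (α ∨ β))) = ¬0 = 1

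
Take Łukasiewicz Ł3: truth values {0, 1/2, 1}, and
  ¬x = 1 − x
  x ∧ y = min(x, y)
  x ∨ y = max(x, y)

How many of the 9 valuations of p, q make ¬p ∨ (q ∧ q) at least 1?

p = 0, q = 0 ↦ 1  ≥
p = 0, q = 1/2 ↦ 1  ≥
p = 0, q = 1 ↦ 1  ≥
p = 1/2, q = 0 ↦ 1/2  <
p = 1/2, q = 1/2 ↦ 1/2  <
p = 1/2, q = 1 ↦ 1  ≥
p = 1, q = 0 ↦ 0  <
p = 1, q = 1/2 ↦ 1/2  <
p = 1, q = 1 ↦ 1  ≥
So 5 of the 9 assignments meet the threshold.

5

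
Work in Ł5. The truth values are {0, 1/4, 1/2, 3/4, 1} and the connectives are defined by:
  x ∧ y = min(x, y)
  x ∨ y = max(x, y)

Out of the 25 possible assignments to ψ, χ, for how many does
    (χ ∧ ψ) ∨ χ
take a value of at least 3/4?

10

value 1: 5 assignments (counts)
value 3/4: 5 assignments (counts)
value 1/2: 5 assignments
value 1/4: 5 assignments
value 0: 5 assignments
So 10 of the 25 assignments meet the threshold.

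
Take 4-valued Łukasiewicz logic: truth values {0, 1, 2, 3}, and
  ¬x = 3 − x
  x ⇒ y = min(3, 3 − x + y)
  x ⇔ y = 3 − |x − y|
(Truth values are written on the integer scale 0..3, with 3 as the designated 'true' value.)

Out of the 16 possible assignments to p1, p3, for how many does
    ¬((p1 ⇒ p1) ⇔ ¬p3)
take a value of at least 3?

p1 = 0, p3 = 0 ↦ 0  <
p1 = 0, p3 = 1 ↦ 1  <
p1 = 0, p3 = 2 ↦ 2  <
p1 = 0, p3 = 3 ↦ 3  ≥
p1 = 1, p3 = 0 ↦ 0  <
p1 = 1, p3 = 1 ↦ 1  <
p1 = 1, p3 = 2 ↦ 2  <
p1 = 1, p3 = 3 ↦ 3  ≥
p1 = 2, p3 = 0 ↦ 0  <
p1 = 2, p3 = 1 ↦ 1  <
p1 = 2, p3 = 2 ↦ 2  <
p1 = 2, p3 = 3 ↦ 3  ≥
p1 = 3, p3 = 0 ↦ 0  <
p1 = 3, p3 = 1 ↦ 1  <
p1 = 3, p3 = 2 ↦ 2  <
p1 = 3, p3 = 3 ↦ 3  ≥
So 4 of the 16 assignments meet the threshold.

4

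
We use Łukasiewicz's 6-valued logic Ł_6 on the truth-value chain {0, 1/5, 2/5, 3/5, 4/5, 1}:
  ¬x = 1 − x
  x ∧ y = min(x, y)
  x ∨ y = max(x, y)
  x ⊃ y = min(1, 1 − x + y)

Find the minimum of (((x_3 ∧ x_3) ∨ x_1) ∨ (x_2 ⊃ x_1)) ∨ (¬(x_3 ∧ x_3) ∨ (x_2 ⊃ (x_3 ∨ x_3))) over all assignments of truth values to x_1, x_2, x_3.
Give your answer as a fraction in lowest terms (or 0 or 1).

Take x_1 = 0, x_2 = 4/5, x_3 = 2/5:
x_3 ∧ x_3 = 2/5 ∧ 2/5 = 2/5
(x_3 ∧ x_3) ∨ x_1 = 2/5 ∨ 0 = 2/5
x_2 ⊃ x_1 = 4/5 ⊃ 0 = 1/5
((x_3 ∧ x_3) ∨ x_1) ∨ (x_2 ⊃ x_1) = 2/5 ∨ 1/5 = 2/5
x_3 ∧ x_3 = 2/5 ∧ 2/5 = 2/5
¬(x_3 ∧ x_3) = ¬2/5 = 3/5
x_3 ∨ x_3 = 2/5 ∨ 2/5 = 2/5
x_2 ⊃ (x_3 ∨ x_3) = 4/5 ⊃ 2/5 = 3/5
¬(x_3 ∧ x_3) ∨ (x_2 ⊃ (x_3 ∨ x_3)) = 3/5 ∨ 3/5 = 3/5
(((x_3 ∧ x_3) ∨ x_1) ∨ (x_2 ⊃ x_1)) ∨ (¬(x_3 ∧ x_3) ∨ (x_2 ⊃ (x_3 ∨ x_3))) = 2/5 ∨ 3/5 = 3/5
No assignment yields a value below 3/5, so this is the minimum.

3/5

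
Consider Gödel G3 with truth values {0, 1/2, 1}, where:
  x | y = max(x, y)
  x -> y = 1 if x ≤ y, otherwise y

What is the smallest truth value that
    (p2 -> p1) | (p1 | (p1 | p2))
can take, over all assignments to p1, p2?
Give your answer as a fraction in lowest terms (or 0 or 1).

Take p1 = 0, p2 = 1/2:
p2 -> p1 = 1/2 -> 0 = 0
p1 | p2 = 0 | 1/2 = 1/2
p1 | (p1 | p2) = 0 | 1/2 = 1/2
(p2 -> p1) | (p1 | (p1 | p2)) = 0 | 1/2 = 1/2
No assignment yields a value below 1/2, so this is the minimum.

1/2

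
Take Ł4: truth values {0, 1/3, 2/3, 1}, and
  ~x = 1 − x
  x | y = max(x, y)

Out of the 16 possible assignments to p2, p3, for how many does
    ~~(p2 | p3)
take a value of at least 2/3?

12

p2 = 0, p3 = 0 ↦ 0  <
p2 = 0, p3 = 1/3 ↦ 1/3  <
p2 = 0, p3 = 2/3 ↦ 2/3  ≥
p2 = 0, p3 = 1 ↦ 1  ≥
p2 = 1/3, p3 = 0 ↦ 1/3  <
p2 = 1/3, p3 = 1/3 ↦ 1/3  <
p2 = 1/3, p3 = 2/3 ↦ 2/3  ≥
p2 = 1/3, p3 = 1 ↦ 1  ≥
p2 = 2/3, p3 = 0 ↦ 2/3  ≥
p2 = 2/3, p3 = 1/3 ↦ 2/3  ≥
p2 = 2/3, p3 = 2/3 ↦ 2/3  ≥
p2 = 2/3, p3 = 1 ↦ 1  ≥
p2 = 1, p3 = 0 ↦ 1  ≥
p2 = 1, p3 = 1/3 ↦ 1  ≥
p2 = 1, p3 = 2/3 ↦ 1  ≥
p2 = 1, p3 = 1 ↦ 1  ≥
So 12 of the 16 assignments meet the threshold.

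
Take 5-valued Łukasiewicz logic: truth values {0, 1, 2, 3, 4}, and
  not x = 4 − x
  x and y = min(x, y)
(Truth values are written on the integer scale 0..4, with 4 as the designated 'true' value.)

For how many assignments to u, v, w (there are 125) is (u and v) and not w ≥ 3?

value 4: 1 assignment (counts)
value 3: 7 assignments (counts)
value 2: 19 assignments
value 1: 37 assignments
value 0: 61 assignments
So 8 of the 125 assignments meet the threshold.

8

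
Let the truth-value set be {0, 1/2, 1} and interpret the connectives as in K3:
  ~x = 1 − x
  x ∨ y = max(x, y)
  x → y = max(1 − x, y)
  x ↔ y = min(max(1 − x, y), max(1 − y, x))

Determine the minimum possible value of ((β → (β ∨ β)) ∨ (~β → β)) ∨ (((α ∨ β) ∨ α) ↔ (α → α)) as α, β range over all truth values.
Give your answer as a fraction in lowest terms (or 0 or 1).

1/2

Take α = 0, β = 1/2:
β ∨ β = 1/2 ∨ 1/2 = 1/2
β → (β ∨ β) = 1/2 → 1/2 = 1/2
~β = ~1/2 = 1/2
~β → β = 1/2 → 1/2 = 1/2
(β → (β ∨ β)) ∨ (~β → β) = 1/2 ∨ 1/2 = 1/2
α ∨ β = 0 ∨ 1/2 = 1/2
(α ∨ β) ∨ α = 1/2 ∨ 0 = 1/2
α → α = 0 → 0 = 1
((α ∨ β) ∨ α) ↔ (α → α) = 1/2 ↔ 1 = 1/2
((β → (β ∨ β)) ∨ (~β → β)) ∨ (((α ∨ β) ∨ α) ↔ (α → α)) = 1/2 ∨ 1/2 = 1/2
No assignment yields a value below 1/2, so this is the minimum.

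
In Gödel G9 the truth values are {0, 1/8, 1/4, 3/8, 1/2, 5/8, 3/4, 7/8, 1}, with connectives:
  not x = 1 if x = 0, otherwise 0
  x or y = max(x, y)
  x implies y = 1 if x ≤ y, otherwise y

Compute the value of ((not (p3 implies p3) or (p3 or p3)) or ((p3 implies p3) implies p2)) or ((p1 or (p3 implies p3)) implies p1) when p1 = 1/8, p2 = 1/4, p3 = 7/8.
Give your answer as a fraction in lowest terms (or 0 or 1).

p3 implies p3 = 7/8 implies 7/8 = 1
not (p3 implies p3) = not 1 = 0
p3 or p3 = 7/8 or 7/8 = 7/8
not (p3 implies p3) or (p3 or p3) = 0 or 7/8 = 7/8
p3 implies p3 = 7/8 implies 7/8 = 1
(p3 implies p3) implies p2 = 1 implies 1/4 = 1/4
(not (p3 implies p3) or (p3 or p3)) or ((p3 implies p3) implies p2) = 7/8 or 1/4 = 7/8
p3 implies p3 = 7/8 implies 7/8 = 1
p1 or (p3 implies p3) = 1/8 or 1 = 1
(p1 or (p3 implies p3)) implies p1 = 1 implies 1/8 = 1/8
((not (p3 implies p3) or (p3 or p3)) or ((p3 implies p3) implies p2)) or ((p1 or (p3 implies p3)) implies p1) = 7/8 or 1/8 = 7/8

7/8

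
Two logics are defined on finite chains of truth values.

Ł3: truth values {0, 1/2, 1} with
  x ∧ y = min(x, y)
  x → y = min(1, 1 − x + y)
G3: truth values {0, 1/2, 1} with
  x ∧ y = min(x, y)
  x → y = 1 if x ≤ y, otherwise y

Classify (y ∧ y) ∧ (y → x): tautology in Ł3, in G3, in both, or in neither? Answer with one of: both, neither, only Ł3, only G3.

In Ł3: at x = 0, y = 0 the value is 0 — not a tautology.
In G3: at x = 0, y = 0 the value is 0 — not a tautology.

neither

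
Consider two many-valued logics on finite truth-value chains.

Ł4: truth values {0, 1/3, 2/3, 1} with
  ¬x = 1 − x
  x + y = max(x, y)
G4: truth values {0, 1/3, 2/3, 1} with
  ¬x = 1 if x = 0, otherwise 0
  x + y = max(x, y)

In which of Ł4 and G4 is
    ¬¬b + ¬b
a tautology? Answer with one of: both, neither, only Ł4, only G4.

only G4

In Ł4: at b = 1/3 the value is 2/3 — not a tautology.
In G4: every assignment gives 1 — tautology.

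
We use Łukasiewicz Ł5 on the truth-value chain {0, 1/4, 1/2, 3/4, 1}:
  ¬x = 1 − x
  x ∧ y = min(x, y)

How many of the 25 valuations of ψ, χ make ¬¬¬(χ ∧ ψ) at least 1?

value 1: 9 assignments (counts)
value 3/4: 7 assignments
value 1/2: 5 assignments
value 1/4: 3 assignments
value 0: 1 assignment
So 9 of the 25 assignments meet the threshold.

9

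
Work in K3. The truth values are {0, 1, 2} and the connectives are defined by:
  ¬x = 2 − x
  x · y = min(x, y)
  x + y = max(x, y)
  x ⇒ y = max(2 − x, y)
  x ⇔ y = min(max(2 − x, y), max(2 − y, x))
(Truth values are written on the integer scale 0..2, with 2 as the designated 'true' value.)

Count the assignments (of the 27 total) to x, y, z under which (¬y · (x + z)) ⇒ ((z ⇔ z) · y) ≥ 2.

11

value 2: 11 assignments (counts)
value 1: 11 assignments
value 0: 5 assignments
So 11 of the 27 assignments meet the threshold.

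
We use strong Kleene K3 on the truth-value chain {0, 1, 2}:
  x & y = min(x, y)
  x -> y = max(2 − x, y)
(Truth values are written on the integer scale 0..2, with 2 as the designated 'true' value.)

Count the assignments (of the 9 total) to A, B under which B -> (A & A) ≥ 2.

A = 0, B = 0 ↦ 2  ≥
A = 0, B = 1 ↦ 1  <
A = 0, B = 2 ↦ 0  <
A = 1, B = 0 ↦ 2  ≥
A = 1, B = 1 ↦ 1  <
A = 1, B = 2 ↦ 1  <
A = 2, B = 0 ↦ 2  ≥
A = 2, B = 1 ↦ 2  ≥
A = 2, B = 2 ↦ 2  ≥
So 5 of the 9 assignments meet the threshold.

5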